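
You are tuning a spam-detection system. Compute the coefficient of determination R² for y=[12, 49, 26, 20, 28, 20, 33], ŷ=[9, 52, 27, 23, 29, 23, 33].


ȳ = 26.8571
SS_res = Σ(y-ŷ)² = 38
SS_tot = Σ(y-ȳ)² = 844.86
R² = 1 - SS_res/SS_tot = 1 - 0.045 = 0.955

0.955


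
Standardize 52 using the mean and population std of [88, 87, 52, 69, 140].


μ = 87.2, σ = 29.5256
z = (52 - 87.2)/29.5256 = -1.1922

-1.1922


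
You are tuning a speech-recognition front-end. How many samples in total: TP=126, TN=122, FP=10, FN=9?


Total = TP + TN + FP + FN
= 126 + 122 + 10 + 9
= 267
(Predicted positive: 136, predicted negative: 131)

267


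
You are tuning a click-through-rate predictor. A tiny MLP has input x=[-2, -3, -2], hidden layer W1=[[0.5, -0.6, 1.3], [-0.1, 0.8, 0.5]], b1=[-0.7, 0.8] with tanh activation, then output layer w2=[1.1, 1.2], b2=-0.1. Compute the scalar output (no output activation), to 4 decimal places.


z1[0] = (0.5)·(-2) + (-0.6)·(-3) + (1.3)·(-2) - 0.7 = -2.5
z1[1] = (-0.1)·(-2) + (0.8)·(-3) + (0.5)·(-2) + 0.8 = -2.4
h = tanh(z1) = [-0.9866, -0.9837]
output = (1.1)·(-0.9866) + (1.2)·(-0.9837) - 0.1 = -2.3657

-2.3657


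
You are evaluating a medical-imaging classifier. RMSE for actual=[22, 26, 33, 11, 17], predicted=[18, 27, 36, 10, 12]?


MSE = 52/5 = 10.4
RMSE = √(52/5) = 3.2249

3.2249


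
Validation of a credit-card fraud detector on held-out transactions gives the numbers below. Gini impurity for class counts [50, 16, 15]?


Probabilities: [50/81, 16/81, 15/81] ≈ [0.6173, 0.1975, 0.1852]
Σpᵢ² = (2500 + 256 + 225)/81² = 2981/6561
Gini = 1 - Σpᵢ² = 1 - 2981/6561 = 0.5456

0.5456


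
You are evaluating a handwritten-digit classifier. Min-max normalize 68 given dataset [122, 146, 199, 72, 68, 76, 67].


min=67, max=199
(68-67)/(199-67) = 1/132 = 0.0076

0.0076


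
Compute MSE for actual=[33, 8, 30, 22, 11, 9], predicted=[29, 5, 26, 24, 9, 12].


Squared errors: (33-29)²=16, (8-5)²=9, (30-26)²=16, (22-24)²=4, (11-9)²=4, (9-12)²=9
Sum = 58
MSE = 58/6 = 29/3

29/3


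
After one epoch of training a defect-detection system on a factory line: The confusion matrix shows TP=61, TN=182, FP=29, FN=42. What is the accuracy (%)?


Accuracy = (TP+TN)/(TP+TN+FP+FN)
= (61+182)/(314)
= 243/314 = 77.39%

77.39%


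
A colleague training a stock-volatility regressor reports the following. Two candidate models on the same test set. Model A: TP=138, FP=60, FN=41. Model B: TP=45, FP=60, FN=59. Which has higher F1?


Model A: P=138/198=0.697, R=138/179=0.7709, F1=2PR/(P+R)=2TP/(2TP+FP+FN)=276/377=0.7321
Model B: P=45/105=0.4286, R=45/104=0.4327, F1=2PR/(P+R)=2TP/(2TP+FP+FN)=90/209=0.4306
0.7321 > 0.4306 → Model A

Model A


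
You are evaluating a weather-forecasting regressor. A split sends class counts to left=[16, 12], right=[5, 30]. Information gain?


Parent = [21, 42], H_parent = 0.9183
H_left = 0.9852 (n=28), H_right = 0.5917 (n=35)
H_children = (28/63)·0.9852 + (35/63)·0.5917 = 0.7666
IG = 0.9183 - 0.7666 = 0.1517

0.1517


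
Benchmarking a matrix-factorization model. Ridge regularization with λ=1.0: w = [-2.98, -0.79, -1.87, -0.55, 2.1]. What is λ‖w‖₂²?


‖w‖₂² = (-2.98)² + (-0.79)² + (-1.87)² + (-0.55)² + (2.1)²
     = 8.8804 + 0.6241 + 3.4969 + 0.3025 + 4.41
     = 17.7139
λ·‖w‖₂² = 1.0·17.7139 = 17.7139

17.7139


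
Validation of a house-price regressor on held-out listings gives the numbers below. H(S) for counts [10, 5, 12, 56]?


Probabilities: [10/83, 5/83, 12/83, 56/83] ≈ [0.1205, 0.0602, 0.1446, 0.6747]
H = -((10/83)·log₂(10/83) + (5/83)·log₂(5/83) + (12/83)·log₂(12/83) + (56/83)·log₂(56/83))
  = 1.3984 bits

1.3984 bits


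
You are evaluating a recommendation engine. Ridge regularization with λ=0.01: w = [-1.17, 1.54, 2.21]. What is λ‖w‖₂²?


‖w‖₂² = (-1.17)² + (1.54)² + (2.21)²
     = 1.3689 + 2.3716 + 4.8841
     = 8.6246
λ·‖w‖₂² = 0.01·8.6246 = 0.086246

0.086246


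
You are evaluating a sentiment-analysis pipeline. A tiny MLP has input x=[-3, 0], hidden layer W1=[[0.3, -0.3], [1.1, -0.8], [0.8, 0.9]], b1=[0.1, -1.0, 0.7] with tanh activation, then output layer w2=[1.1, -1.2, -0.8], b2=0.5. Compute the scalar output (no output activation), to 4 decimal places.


z1[0] = (0.3)·(-3) + (-0.3)·(0) + 0.1 = -0.8
z1[1] = (1.1)·(-3) + (-0.8)·(0) - 1.0 = -4.3
z1[2] = (0.8)·(-3) + (0.9)·(0) + 0.7 = -1.7
h = tanh(z1) = [-0.664, -0.9996, -0.9354]
output = (1.1)·(-0.664) + (-1.2)·(-0.9996) + (-0.8)·(-0.9354) + 0.5 = 1.7174

1.7174


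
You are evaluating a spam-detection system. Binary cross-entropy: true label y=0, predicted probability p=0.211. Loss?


BCE = -[y·ln(p) + (1-y)·ln(1-p)]
= -0 - 1·ln(1-0.211)
= -ln(0.789) = 0.237

0.237


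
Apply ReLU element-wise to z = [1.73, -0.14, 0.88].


ReLU(1.73) = max(0, 1.73) = 1.73
ReLU(-0.14) = max(0, -0.14) = 0.0
ReLU(0.88) = max(0, 0.88) = 0.88
result = [1.73, 0.0, 0.88]

[1.73, 0.0, 0.88]


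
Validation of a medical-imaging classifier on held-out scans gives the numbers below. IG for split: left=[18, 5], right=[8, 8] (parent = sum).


Parent = [26, 13], H_parent = 0.9183
H_left = 0.7554 (n=23), H_right = 1 (n=16)
H_children = (23/39)·0.7554 + (16/39)·1 = 0.8557
IG = 0.9183 - 0.8557 = 0.0626

0.0626


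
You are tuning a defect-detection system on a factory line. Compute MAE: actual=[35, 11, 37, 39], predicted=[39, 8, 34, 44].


Absolute errors: |35-39|=4, |11-8|=3, |37-34|=3, |39-44|=5
Sum = 15
MAE = 15/4 = 15/4

15/4


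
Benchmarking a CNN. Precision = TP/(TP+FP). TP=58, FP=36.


Precision = TP/(TP+FP)
= 58/(58+36)
= 58/94 = 61.7%

61.7%


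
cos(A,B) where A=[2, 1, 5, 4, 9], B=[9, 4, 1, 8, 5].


A·B = 2·9 + 1·4 + 5·1 + 4·8 + 9·5 = 104
‖A‖ = √127 = 11.2694, ‖B‖ = √187 = 13.6748
cos = 104/(√127·√187) = 104/√23749 = 0.6749

0.6749


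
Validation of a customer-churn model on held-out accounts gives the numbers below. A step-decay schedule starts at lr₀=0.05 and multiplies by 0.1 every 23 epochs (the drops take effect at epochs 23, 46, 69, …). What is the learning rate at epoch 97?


n_drops = ⌊97/23⌋ = 4
lr = 0.05·0.1^4 = 0.05·0.0001 = 0.000005

0.000005


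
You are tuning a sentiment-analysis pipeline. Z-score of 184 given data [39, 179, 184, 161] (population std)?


μ = 140.75, σ = 59.3649
z = (184 - 140.75)/59.3649 = 0.7285

0.7285


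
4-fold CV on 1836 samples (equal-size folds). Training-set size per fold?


Fold size = 1836/4 = 459
Training per fold = 1836 - 459 = 1377

1377


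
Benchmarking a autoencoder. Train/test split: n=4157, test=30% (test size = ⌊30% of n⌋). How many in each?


Test = ⌊4157·30/100⌋ = 1247
Train = 4157 - 1247 = 2910

Train: 2910, Test: 1247


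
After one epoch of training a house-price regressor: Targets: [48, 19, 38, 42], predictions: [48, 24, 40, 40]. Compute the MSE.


Squared errors: (48-48)²=0, (19-24)²=25, (38-40)²=4, (42-40)²=4
Sum = 33
MSE = 33/4 = 33/4

33/4


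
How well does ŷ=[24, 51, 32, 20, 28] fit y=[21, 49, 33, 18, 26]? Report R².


ȳ = 29.4
SS_res = Σ(y-ŷ)² = 22
SS_tot = Σ(y-ȳ)² = 609.2
R² = 1 - SS_res/SS_tot = 1 - 0.0361 = 0.9639

0.9639


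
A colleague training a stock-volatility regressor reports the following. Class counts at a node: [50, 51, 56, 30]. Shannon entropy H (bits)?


Probabilities: [50/187, 51/187, 56/187, 30/187] ≈ [0.2674, 0.2727, 0.2995, 0.1604]
H = -((50/187)·log₂(50/187) + (51/187)·log₂(51/187) + (56/187)·log₂(56/187) + (30/187)·log₂(30/187))
  = 1.9645 bits

1.9645 bits


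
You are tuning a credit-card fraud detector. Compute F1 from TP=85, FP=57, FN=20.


Precision = 85/142 = 0.5986
Recall = 85/105 = 0.8095
F1 = 2·P·R/(P+R) = 2·TP/(2·TP+FP+FN) = 170/(170+57+20) = 170/247 = 0.6883

0.6883


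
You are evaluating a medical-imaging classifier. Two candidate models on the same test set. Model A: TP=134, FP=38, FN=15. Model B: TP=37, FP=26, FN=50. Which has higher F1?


Model A: P=134/172=0.7791, R=134/149=0.8993, F1=2PR/(P+R)=2TP/(2TP+FP+FN)=268/321=0.8349
Model B: P=37/63=0.5873, R=37/87=0.4253, F1=2PR/(P+R)=2TP/(2TP+FP+FN)=74/150=0.4933
0.8349 > 0.4933 → Model A

Model A


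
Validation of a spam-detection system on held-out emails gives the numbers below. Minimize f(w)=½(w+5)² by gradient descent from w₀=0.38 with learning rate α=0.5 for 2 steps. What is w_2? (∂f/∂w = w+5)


step 1: grad = 0.38+5 = 5.38; w = 0.38 - 0.5·(5.38) = -2.31
step 2: grad = -2.31+5 = 2.69; w = -2.31 - 0.5·(2.69) = -3.655

-3.655


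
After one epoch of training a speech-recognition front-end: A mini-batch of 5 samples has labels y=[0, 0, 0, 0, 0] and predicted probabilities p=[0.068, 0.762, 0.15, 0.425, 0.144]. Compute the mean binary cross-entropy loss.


L[0] = -ln(1-0.068) = -ln(0.932) = 0.0704
L[1] = -ln(1-0.762) = -ln(0.238) = 1.4355
L[2] = -ln(1-0.15) = -ln(0.85) = 0.1625
L[3] = -ln(1-0.425) = -ln(0.575) = 0.5534
L[4] = -ln(1-0.144) = -ln(0.856) = 0.1555
mean = (0.0704 + 1.4355 + 0.1625 + 0.5534 + 0.1555)/5 = 0.4755

0.4755


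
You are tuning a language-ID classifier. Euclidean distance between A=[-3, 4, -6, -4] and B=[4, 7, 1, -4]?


d = √((-3-4)² + (4-7)² + (-6-1)² + (-4+ 4)²)
  = √(49 + 9 + 49 + 0)
  = √107 = 10.3441

10.3441


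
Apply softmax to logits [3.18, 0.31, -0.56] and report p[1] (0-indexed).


Exponentials: e^3.18=24.0468, e^0.31=1.3634, e^-0.56=0.5712
Sum = 25.9814
Softmax = [0.9255, 0.0525, 0.022]
p[1] = 1.3634/25.9814 = 0.0525

0.0525


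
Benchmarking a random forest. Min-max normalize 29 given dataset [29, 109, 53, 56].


min=29, max=109
(29-29)/(109-29) = 0/80 = 0.0

0.0


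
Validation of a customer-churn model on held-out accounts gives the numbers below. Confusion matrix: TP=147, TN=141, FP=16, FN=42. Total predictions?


Total = TP + TN + FP + FN
= 147 + 141 + 16 + 42
= 346
(Predicted positive: 163, predicted negative: 183)

346


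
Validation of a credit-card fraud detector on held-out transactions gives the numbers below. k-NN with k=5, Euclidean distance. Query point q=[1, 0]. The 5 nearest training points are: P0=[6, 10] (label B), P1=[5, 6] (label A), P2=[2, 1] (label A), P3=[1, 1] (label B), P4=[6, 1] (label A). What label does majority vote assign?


d(q,P0) = 11.1803  (label B)
d(q,P1) = 7.2111  (label A)
d(q,P2) = 1.4142  (label A)
d(q,P3) = 1.0  (label B)
d(q,P4) = 5.099  (label A)
Votes: A=3, B=2
Majority → A

A


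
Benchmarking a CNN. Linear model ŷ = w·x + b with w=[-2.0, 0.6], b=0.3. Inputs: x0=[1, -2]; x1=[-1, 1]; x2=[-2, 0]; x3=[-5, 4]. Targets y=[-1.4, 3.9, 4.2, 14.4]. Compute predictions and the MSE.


ŷ0 = (-2.0)·(1) + (0.6)·(-2) + 0.3 = -2.9
ŷ1 = (-2.0)·(-1) + (0.6)·(1) + 0.3 = 2.9
ŷ2 = (-2.0)·(-2) + (0.6)·(0) + 0.3 = 4.3
ŷ3 = (-2.0)·(-5) + (0.6)·(4) + 0.3 = 12.7
errors² = [2.25, 1.0, 0.01, 2.89]
MSE = 6.1500/4 = 1.5375

1.5375


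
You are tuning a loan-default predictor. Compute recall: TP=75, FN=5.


Recall = TP/(TP+FN)
= 75/(75+5)
= 75/80 = 93.75%

93.75%


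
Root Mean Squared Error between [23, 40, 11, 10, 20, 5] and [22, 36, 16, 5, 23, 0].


MSE = 101/6 = 16.8333
RMSE = √(101/6) = 4.1028

4.1028


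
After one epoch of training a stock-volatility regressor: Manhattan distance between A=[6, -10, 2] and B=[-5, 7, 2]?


d = |6+ 5| + |-10-7| + |2-2|
  = 11 + 17 + 0
  = 28

28


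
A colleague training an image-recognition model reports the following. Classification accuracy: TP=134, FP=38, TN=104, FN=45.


Accuracy = (TP+TN)/(TP+TN+FP+FN)
= (134+104)/(321)
= 238/321 = 74.14%

74.14%


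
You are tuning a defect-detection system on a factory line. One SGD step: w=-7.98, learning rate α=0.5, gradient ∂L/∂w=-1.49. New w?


w_new = w - α·∇
= -7.98 - 0.5·-1.49
= -7.98 + 0.745
= -7.235

-7.235


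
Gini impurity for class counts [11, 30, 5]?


Probabilities: [11/46, 30/46, 5/46] ≈ [0.2391, 0.6522, 0.1087]
Σpᵢ² = (121 + 900 + 25)/46² = 1046/2116
Gini = 1 - Σpᵢ² = 1 - 1046/2116 = 0.5057

0.5057


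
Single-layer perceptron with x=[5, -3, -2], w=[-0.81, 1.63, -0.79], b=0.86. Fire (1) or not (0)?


z = (5)·(-0.81) + (-3)·(1.63) + (-2)·(-0.79) + 0.86
  = -6.5
step(z) = 0 (z<0)

0


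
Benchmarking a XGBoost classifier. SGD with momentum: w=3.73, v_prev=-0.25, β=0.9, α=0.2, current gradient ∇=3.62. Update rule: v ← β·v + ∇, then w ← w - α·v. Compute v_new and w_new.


v_new = 0.9·-0.25 + 3.62 = -0.225 + 3.62 = 3.395
w_new = 3.73 - 0.2·3.395 = 3.73 - 0.679 = 3.051

v_new=3.395, w_new=3.051


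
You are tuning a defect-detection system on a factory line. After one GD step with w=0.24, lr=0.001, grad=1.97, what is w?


w_new = w - α·∇
= 0.24 - 0.001·1.97
= 0.24 - 0.00197
= 0.23803

0.23803


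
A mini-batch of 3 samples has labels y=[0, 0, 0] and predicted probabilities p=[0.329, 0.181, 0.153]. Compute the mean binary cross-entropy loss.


L[0] = -ln(1-0.329) = -ln(0.671) = 0.399
L[1] = -ln(1-0.181) = -ln(0.819) = 0.1997
L[2] = -ln(1-0.153) = -ln(0.847) = 0.1661
mean = (0.399 + 0.1997 + 0.1661)/3 = 0.2549

0.2549


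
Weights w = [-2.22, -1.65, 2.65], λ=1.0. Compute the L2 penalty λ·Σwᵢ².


‖w‖₂² = (-2.22)² + (-1.65)² + (2.65)²
     = 4.9284 + 2.7225 + 7.0225
     = 14.6734
λ·‖w‖₂² = 1.0·14.6734 = 14.6734

14.6734


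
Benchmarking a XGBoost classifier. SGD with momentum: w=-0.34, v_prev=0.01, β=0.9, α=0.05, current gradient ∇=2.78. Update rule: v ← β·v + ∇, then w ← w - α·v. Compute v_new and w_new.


v_new = 0.9·0.01 + 2.78 = 0.009 + 2.78 = 2.789
w_new = -0.34 - 0.05·2.789 = -0.34 - 0.13945 = -0.47945

v_new=2.789, w_new=-0.47945


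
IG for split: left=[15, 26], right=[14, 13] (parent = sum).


Parent = [29, 39], H_parent = 0.9843
H_left = 0.9474 (n=41), H_right = 0.999 (n=27)
H_children = (41/68)·0.9474 + (27/68)·0.999 = 0.9679
IG = 0.9843 - 0.9679 = 0.0164

0.0164


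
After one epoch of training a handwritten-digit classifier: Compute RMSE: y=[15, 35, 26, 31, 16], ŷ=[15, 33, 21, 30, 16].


MSE = 30/5 = 6
RMSE = √(30/5) = 2.4495

2.4495


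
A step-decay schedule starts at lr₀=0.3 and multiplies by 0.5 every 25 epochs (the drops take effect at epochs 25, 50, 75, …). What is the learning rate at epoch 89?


n_drops = ⌊89/25⌋ = 3
lr = 0.3·0.5^3 = 0.3·0.125 = 0.0375

0.0375


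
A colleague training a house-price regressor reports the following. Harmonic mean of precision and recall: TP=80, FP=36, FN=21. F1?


Precision = 80/116 = 0.6897
Recall = 80/101 = 0.7921
F1 = 2·P·R/(P+R) = 2·TP/(2·TP+FP+FN) = 160/(160+36+21) = 160/217 = 0.7373

0.7373


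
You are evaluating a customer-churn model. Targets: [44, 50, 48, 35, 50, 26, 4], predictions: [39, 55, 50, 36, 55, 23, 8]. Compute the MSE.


Squared errors: (44-39)²=25, (50-55)²=25, (48-50)²=4, (35-36)²=1, (50-55)²=25, (26-23)²=9, (4-8)²=16
Sum = 105
MSE = 105/7 = 15

15


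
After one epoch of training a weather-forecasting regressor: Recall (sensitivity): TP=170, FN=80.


Recall = TP/(TP+FN)
= 170/(170+80)
= 170/250 = 68.0%

68.0%


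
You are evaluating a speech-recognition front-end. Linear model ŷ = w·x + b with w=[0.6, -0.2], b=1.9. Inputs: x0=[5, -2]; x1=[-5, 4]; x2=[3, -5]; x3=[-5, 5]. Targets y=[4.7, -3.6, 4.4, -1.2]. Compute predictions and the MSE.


ŷ0 = (0.6)·(5) + (-0.2)·(-2) + 1.9 = 5.3
ŷ1 = (0.6)·(-5) + (-0.2)·(4) + 1.9 = -1.9
ŷ2 = (0.6)·(3) + (-0.2)·(-5) + 1.9 = 4.7
ŷ3 = (0.6)·(-5) + (-0.2)·(5) + 1.9 = -2.1
errors² = [0.36, 2.89, 0.09, 0.81]
MSE = 4.1500/4 = 1.0375

1.0375


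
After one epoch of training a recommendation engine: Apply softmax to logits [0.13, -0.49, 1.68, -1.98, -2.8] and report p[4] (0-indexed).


Exponentials: e^0.13=1.1388, e^-0.49=0.6126, e^1.68=5.3656, e^-1.98=0.1381, e^-2.8=0.0608
Sum = 7.3159
Softmax = [0.1557, 0.0837, 0.7334, 0.0189, 0.0083]
p[4] = 0.0608/7.3159 = 0.0083

0.0083


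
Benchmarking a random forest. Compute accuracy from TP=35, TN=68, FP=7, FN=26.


Accuracy = (TP+TN)/(TP+TN+FP+FN)
= (35+68)/(136)
= 103/136 = 75.74%

75.74%


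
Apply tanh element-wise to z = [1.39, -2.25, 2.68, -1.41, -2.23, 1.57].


tanh(1.39) = 0.8832
tanh(-2.25) = -0.978
tanh(2.68) = 0.9906
tanh(-1.41) = -0.8875
tanh(-2.23) = -0.9771
tanh(1.57) = 0.917
result = [0.8832, -0.978, 0.9906, -0.8875, -0.9771, 0.917]

[0.8832, -0.978, 0.9906, -0.8875, -0.9771, 0.917]


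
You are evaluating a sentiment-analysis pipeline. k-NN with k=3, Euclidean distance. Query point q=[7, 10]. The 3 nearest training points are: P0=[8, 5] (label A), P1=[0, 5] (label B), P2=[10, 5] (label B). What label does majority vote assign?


d(q,P0) = 5.099  (label A)
d(q,P1) = 8.6023  (label B)
d(q,P2) = 5.831  (label B)
Votes: A=1, B=2
Majority → B

B


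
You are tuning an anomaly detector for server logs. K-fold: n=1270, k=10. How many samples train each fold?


Fold size = 1270/10 = 127
Training per fold = 1270 - 127 = 1143

1143


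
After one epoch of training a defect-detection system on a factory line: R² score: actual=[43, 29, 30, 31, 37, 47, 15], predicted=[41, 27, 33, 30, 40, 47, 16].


ȳ = 33.1429
SS_res = Σ(y-ŷ)² = 28
SS_tot = Σ(y-ȳ)² = 664.86
R² = 1 - SS_res/SS_tot = 1 - 0.0421 = 0.9579

0.9579


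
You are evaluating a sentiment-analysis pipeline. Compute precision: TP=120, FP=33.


Precision = TP/(TP+FP)
= 120/(120+33)
= 120/153 = 78.43%

78.43%


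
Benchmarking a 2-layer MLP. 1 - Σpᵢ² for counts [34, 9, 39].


Probabilities: [34/82, 9/82, 39/82] ≈ [0.4146, 0.1098, 0.4756]
Σpᵢ² = (1156 + 81 + 1521)/82² = 2758/6724
Gini = 1 - Σpᵢ² = 1 - 2758/6724 = 0.5898

0.5898


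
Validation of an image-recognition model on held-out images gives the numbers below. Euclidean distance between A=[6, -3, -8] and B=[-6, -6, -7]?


d = √((6+ 6)² + (-3+ 6)² + (-8+ 7)²)
  = √(144 + 9 + 1)
  = √154 = 12.4097

12.4097


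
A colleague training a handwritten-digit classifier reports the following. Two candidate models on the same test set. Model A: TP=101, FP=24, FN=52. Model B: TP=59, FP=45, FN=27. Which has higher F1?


Model A: P=101/125=0.808, R=101/153=0.6601, F1=2PR/(P+R)=2TP/(2TP+FP+FN)=202/278=0.7266
Model B: P=59/104=0.5673, R=59/86=0.686, F1=2PR/(P+R)=2TP/(2TP+FP+FN)=118/190=0.6211
0.7266 > 0.6211 → Model A

Model A


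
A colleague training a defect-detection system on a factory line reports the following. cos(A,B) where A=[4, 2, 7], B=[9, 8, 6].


A·B = 4·9 + 2·8 + 7·6 = 94
‖A‖ = √69 = 8.3066, ‖B‖ = √181 = 13.4536
cos = 94/(√69·√181) = 94/√12489 = 0.8411

0.8411


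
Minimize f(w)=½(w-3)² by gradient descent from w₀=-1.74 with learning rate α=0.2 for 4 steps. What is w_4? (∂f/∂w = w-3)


step 1: grad = -1.74-3 = -4.74; w = -1.74 - 0.2·(-4.74) = -0.792
step 2: grad = -0.792-3 = -3.792; w = -0.792 - 0.2·(-3.792) = -0.0336
step 3: grad = -0.0336-3 = -3.0336; w = -0.0336 - 0.2·(-3.0336) = 0.57312
step 4: grad = 0.57312-3 = -2.42688; w = 0.57312 - 0.2·(-2.42688) = 1.058496

1.058496


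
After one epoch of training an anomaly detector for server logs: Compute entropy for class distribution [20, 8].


Probabilities: [20/28, 8/28] ≈ [0.7143, 0.2857]
H = -((20/28)·log₂(20/28) + (8/28)·log₂(8/28))
  = 0.8631 bits

0.8631 bits


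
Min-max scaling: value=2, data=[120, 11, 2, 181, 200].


min=2, max=200
(2-2)/(200-2) = 0/198 = 0.0

0.0


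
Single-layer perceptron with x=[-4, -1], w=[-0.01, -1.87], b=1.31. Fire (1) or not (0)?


z = (-4)·(-0.01) + (-1)·(-1.87) + 1.31
  = 3.22
step(z) = 1 (z≥0)

1


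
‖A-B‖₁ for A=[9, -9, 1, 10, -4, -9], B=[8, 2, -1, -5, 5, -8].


d = |9-8| + |-9-2| + |1+ 1| + |10+ 5| + |-4-5| + |-9+ 8|
  = 1 + 11 + 2 + 15 + 9 + 1
  = 39

39


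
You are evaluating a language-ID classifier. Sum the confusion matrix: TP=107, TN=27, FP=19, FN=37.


Total = TP + TN + FP + FN
= 107 + 27 + 19 + 37
= 190
(Predicted positive: 126, predicted negative: 64)

190


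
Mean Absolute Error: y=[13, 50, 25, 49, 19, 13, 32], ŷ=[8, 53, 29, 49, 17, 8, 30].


Absolute errors: |13-8|=5, |50-53|=3, |25-29|=4, |49-49|=0, |19-17|=2, |13-8|=5, |32-30|=2
Sum = 21
MAE = 21/7 = 3

3


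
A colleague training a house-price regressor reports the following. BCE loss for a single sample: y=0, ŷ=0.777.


BCE = -[y·ln(p) + (1-y)·ln(1-p)]
= -0 - 1·ln(1-0.777)
= -ln(0.223) = 1.5006

1.5006


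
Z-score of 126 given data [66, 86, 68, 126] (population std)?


μ = 86.5, σ = 24.0988
z = (126 - 86.5)/24.0988 = 1.6391

1.6391


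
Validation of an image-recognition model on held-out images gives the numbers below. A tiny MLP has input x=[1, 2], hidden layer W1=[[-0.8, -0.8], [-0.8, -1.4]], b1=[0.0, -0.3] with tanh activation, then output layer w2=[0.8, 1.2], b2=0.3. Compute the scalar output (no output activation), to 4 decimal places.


z1[0] = (-0.8)·(1) + (-0.8)·(2) + 0.0 = -2.4
z1[1] = (-0.8)·(1) + (-1.4)·(2) - 0.3 = -3.9
h = tanh(z1) = [-0.9837, -0.9992]
output = (0.8)·(-0.9837) + (1.2)·(-0.9992) + 0.3 = -1.686

-1.686


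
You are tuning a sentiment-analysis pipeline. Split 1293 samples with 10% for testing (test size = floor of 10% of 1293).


Test = ⌊1293·10/100⌋ = 129
Train = 1293 - 129 = 1164

Train: 1164, Test: 129


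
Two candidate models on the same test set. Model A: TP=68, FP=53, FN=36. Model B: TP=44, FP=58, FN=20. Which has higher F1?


Model A: P=68/121=0.562, R=68/104=0.6538, F1=2PR/(P+R)=2TP/(2TP+FP+FN)=136/225=0.6044
Model B: P=44/102=0.4314, R=44/64=0.6875, F1=2PR/(P+R)=2TP/(2TP+FP+FN)=88/166=0.5301
0.6044 > 0.5301 → Model A

Model A


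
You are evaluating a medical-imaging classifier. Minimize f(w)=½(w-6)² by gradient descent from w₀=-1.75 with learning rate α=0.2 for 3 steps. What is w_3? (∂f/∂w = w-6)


step 1: grad = -1.75-6 = -7.75; w = -1.75 - 0.2·(-7.75) = -0.2
step 2: grad = -0.2-6 = -6.2; w = -0.2 - 0.2·(-6.2) = 1.04
step 3: grad = 1.04-6 = -4.96; w = 1.04 - 0.2·(-4.96) = 2.032

2.032


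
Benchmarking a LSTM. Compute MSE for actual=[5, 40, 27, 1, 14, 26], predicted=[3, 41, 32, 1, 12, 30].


Squared errors: (5-3)²=4, (40-41)²=1, (27-32)²=25, (1-1)²=0, (14-12)²=4, (26-30)²=16
Sum = 50
MSE = 50/6 = 25/3

25/3


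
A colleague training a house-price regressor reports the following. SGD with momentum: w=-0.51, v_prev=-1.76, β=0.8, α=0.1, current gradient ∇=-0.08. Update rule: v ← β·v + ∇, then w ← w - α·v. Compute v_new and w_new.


v_new = 0.8·-1.76 - 0.08 = -1.408 - 0.08 = -1.488
w_new = -0.51 - 0.1·-1.488 = -0.51 + 0.1488 = -0.3612

v_new=-1.488, w_new=-0.3612


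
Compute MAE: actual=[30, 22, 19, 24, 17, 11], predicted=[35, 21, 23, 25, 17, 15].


Absolute errors: |30-35|=5, |22-21|=1, |19-23|=4, |24-25|=1, |17-17|=0, |11-15|=4
Sum = 15
MAE = 15/6 = 5/2

5/2


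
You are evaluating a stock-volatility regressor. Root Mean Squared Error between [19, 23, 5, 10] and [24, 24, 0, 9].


MSE = 52/4 = 13
RMSE = √(52/4) = 3.6056

3.6056


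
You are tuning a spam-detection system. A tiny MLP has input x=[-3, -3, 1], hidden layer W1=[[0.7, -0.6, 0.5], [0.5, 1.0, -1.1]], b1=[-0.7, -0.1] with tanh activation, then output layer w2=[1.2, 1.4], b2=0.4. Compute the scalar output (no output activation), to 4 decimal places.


z1[0] = (0.7)·(-3) + (-0.6)·(-3) + (0.5)·(1) - 0.7 = -0.5
z1[1] = (0.5)·(-3) + (1.0)·(-3) + (-1.1)·(1) - 0.1 = -5.7
h = tanh(z1) = [-0.4621, -1.0]
output = (1.2)·(-0.4621) + (1.4)·(-1.0) + 0.4 = -1.5545

-1.5545


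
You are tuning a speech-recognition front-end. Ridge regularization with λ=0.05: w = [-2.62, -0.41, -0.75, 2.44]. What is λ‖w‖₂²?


‖w‖₂² = (-2.62)² + (-0.41)² + (-0.75)² + (2.44)²
     = 6.8644 + 0.1681 + 0.5625 + 5.9536
     = 13.5486
λ·‖w‖₂² = 0.05·13.5486 = 0.67743

0.67743


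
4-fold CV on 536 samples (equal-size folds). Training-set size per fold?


Fold size = 536/4 = 134
Training per fold = 536 - 134 = 402

402


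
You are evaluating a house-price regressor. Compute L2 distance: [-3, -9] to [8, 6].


d = √((-3-8)² + (-9-6)²)
  = √(121 + 225)
  = √346 = 18.6011

18.6011


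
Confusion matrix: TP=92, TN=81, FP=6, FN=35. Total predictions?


Total = TP + TN + FP + FN
= 92 + 81 + 6 + 35
= 214
(Predicted positive: 98, predicted negative: 116)

214


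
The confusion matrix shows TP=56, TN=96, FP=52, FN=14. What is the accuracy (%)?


Accuracy = (TP+TN)/(TP+TN+FP+FN)
= (56+96)/(218)
= 152/218 = 69.72%

69.72%


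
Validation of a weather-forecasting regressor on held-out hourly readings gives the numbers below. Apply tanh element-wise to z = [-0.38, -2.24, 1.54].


tanh(-0.38) = -0.3627
tanh(-2.24) = -0.9776
tanh(1.54) = 0.9121
result = [-0.3627, -0.9776, 0.9121]

[-0.3627, -0.9776, 0.9121]


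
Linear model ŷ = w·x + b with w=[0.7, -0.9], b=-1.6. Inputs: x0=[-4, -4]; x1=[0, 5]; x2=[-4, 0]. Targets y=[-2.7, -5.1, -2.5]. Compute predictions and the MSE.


ŷ0 = (0.7)·(-4) + (-0.9)·(-4) - 1.6 = -0.8
ŷ1 = (0.7)·(0) + (-0.9)·(5) - 1.6 = -6.1
ŷ2 = (0.7)·(-4) + (-0.9)·(0) - 1.6 = -4.4
errors² = [3.61, 1.0, 3.61]
MSE = 8.2200/3 = 2.74

2.74


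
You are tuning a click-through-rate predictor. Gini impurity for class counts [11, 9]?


Probabilities: [11/20, 9/20] ≈ [0.55, 0.45]
Σpᵢ² = (121 + 81)/20² = 202/400
Gini = 1 - Σpᵢ² = 1 - 202/400 = 0.495

0.495


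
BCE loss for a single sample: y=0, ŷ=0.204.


BCE = -[y·ln(p) + (1-y)·ln(1-p)]
= -0 - 1·ln(1-0.204)
= -ln(0.796) = 0.2282

0.2282


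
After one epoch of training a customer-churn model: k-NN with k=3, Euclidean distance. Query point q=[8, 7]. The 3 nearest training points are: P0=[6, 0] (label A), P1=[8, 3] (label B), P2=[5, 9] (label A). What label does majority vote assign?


d(q,P0) = 7.2801  (label A)
d(q,P1) = 4.0  (label B)
d(q,P2) = 3.6056  (label A)
Votes: A=2, B=1
Majority → A

A


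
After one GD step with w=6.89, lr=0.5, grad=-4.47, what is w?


w_new = w - α·∇
= 6.89 - 0.5·-4.47
= 6.89 + 2.235
= 9.125

9.125


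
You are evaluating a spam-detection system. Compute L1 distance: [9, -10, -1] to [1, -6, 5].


d = |9-1| + |-10+ 6| + |-1-5|
  = 8 + 4 + 6
  = 18

18


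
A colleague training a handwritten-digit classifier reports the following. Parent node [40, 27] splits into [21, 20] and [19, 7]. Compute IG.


Parent = [40, 27], H_parent = 0.9727
H_left = 0.9996 (n=41), H_right = 0.8404 (n=26)
H_children = (41/67)·0.9996 + (26/67)·0.8404 = 0.9378
IG = 0.9727 - 0.9378 = 0.0349

0.0349


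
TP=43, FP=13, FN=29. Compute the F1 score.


Precision = 43/56 = 0.7679
Recall = 43/72 = 0.5972
F1 = 2·P·R/(P+R) = 2·TP/(2·TP+FP+FN) = 86/(86+13+29) = 86/128 = 0.6719

0.6719


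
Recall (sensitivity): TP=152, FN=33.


Recall = TP/(TP+FN)
= 152/(152+33)
= 152/185 = 82.16%

82.16%


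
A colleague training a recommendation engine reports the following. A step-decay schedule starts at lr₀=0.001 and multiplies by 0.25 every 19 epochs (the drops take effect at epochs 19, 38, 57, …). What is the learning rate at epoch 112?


n_drops = ⌊112/19⌋ = 5
lr = 0.001·0.25^5 = 0.001·0.0009765625 = 0.0000009765625

0.0000009765625


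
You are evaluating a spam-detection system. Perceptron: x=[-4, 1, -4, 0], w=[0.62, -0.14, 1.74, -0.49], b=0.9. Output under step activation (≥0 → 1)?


z = (-4)·(0.62) + (1)·(-0.14) + (-4)·(1.74) + (0)·(-0.49) + 0.9
  = -8.68
step(z) = 0 (z<0)

0


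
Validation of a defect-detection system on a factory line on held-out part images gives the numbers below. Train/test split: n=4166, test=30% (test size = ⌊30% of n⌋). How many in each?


Test = ⌊4166·30/100⌋ = 1249
Train = 4166 - 1249 = 2917

Train: 2917, Test: 1249


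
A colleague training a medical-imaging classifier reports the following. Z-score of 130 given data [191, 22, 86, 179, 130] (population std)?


μ = 121.6, σ = 62.2402
z = (130 - 121.6)/62.2402 = 0.135

0.135


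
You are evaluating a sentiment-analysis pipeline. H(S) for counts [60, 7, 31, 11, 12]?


Probabilities: [60/121, 7/121, 31/121, 11/121, 12/121] ≈ [0.4959, 0.0579, 0.2562, 0.0909, 0.0992]
H = -((60/121)·log₂(60/121) + (7/121)·log₂(7/121) + (31/121)·log₂(31/121) + (11/121)·log₂(11/121) + (12/121)·log₂(12/121))
  = 1.8881 bits

1.8881 bits


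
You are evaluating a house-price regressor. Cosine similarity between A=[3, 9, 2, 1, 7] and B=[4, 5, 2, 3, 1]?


A·B = 3·4 + 9·5 + 2·2 + 1·3 + 7·1 = 71
‖A‖ = √144 = 12, ‖B‖ = √55 = 7.4162
cos = 71/(√144·√55) = 71/√7920 = 0.7978

0.7978


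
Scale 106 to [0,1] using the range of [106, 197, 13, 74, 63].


min=13, max=197
(106-13)/(197-13) = 93/184 = 0.5054

0.5054


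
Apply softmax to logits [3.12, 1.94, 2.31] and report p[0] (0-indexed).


Exponentials: e^3.12=22.6464, e^1.94=6.9588, e^2.31=10.0744
Sum = 39.6796
Softmax = [0.5707, 0.1754, 0.2539]
p[0] = 22.6464/39.6796 = 0.5707

0.5707


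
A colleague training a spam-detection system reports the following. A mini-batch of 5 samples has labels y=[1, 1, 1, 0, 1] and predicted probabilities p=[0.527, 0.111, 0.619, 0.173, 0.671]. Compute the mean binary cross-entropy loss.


L[0] = -ln(0.527) = 0.6406
L[1] = -ln(0.111) = 2.1982
L[2] = -ln(0.619) = 0.4797
L[3] = -ln(1-0.173) = -ln(0.827) = 0.19
L[4] = -ln(0.671) = 0.399
mean = (0.6406 + 2.1982 + 0.4797 + 0.19 + 0.399)/5 = 0.7815

0.7815


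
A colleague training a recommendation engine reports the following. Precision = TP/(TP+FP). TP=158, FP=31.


Precision = TP/(TP+FP)
= 158/(158+31)
= 158/189 = 83.6%

83.6%


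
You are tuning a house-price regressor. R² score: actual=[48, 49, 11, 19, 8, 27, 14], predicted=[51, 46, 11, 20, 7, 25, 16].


ȳ = 25.1429
SS_res = Σ(y-ŷ)² = 28
SS_tot = Σ(y-ȳ)² = 1750.86
R² = 1 - SS_res/SS_tot = 1 - 0.016 = 0.984

0.984


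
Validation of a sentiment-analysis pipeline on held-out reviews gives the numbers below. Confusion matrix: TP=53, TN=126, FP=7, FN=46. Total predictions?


Total = TP + TN + FP + FN
= 53 + 126 + 7 + 46
= 232
(Predicted positive: 60, predicted negative: 172)

232


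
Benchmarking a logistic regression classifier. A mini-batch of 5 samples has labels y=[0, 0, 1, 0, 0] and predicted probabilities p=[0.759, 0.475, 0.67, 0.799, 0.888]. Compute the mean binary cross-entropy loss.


L[0] = -ln(1-0.759) = -ln(0.241) = 1.423
L[1] = -ln(1-0.475) = -ln(0.525) = 0.6444
L[2] = -ln(0.67) = 0.4005
L[3] = -ln(1-0.799) = -ln(0.201) = 1.6045
L[4] = -ln(1-0.888) = -ln(0.112) = 2.1893
mean = (1.423 + 0.6444 + 0.4005 + 1.6045 + 2.1893)/5 = 1.2523

1.2523


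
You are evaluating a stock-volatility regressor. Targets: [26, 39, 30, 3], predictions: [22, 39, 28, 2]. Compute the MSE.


Squared errors: (26-22)²=16, (39-39)²=0, (30-28)²=4, (3-2)²=1
Sum = 21
MSE = 21/4 = 21/4

21/4


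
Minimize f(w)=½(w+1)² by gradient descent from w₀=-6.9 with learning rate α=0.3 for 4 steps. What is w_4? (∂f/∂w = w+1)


step 1: grad = -6.9+1 = -5.9; w = -6.9 - 0.3·(-5.9) = -5.13
step 2: grad = -5.13+1 = -4.13; w = -5.13 - 0.3·(-4.13) = -3.891
step 3: grad = -3.891+1 = -2.891; w = -3.891 - 0.3·(-2.891) = -3.0237
step 4: grad = -3.0237+1 = -2.0237; w = -3.0237 - 0.3·(-2.0237) = -2.41659

-2.41659


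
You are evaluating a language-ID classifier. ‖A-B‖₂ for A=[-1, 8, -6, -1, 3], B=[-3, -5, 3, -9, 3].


d = √((-1+ 3)² + (8+ 5)² + (-6-3)² + (-1+ 9)² + (3-3)²)
  = √(4 + 169 + 81 + 64 + 0)
  = √318 = 17.8326

17.8326


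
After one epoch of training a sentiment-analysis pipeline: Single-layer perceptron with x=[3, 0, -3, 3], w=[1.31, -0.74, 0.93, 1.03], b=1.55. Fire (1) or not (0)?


z = (3)·(1.31) + (0)·(-0.74) + (-3)·(0.93) + (3)·(1.03) + 1.55
  = 5.78
step(z) = 1 (z≥0)

1


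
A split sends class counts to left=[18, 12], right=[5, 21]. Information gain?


Parent = [23, 33], H_parent = 0.9769
H_left = 0.971 (n=30), H_right = 0.7063 (n=26)
H_children = (30/56)·0.971 + (26/56)·0.7063 = 0.8481
IG = 0.9769 - 0.8481 = 0.1288

0.1288


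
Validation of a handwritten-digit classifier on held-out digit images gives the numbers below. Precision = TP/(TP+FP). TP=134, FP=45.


Precision = TP/(TP+FP)
= 134/(134+45)
= 134/179 = 74.86%

74.86%


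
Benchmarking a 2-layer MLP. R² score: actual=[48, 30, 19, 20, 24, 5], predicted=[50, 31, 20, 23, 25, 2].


ȳ = 24.3333
SS_res = Σ(y-ŷ)² = 25
SS_tot = Σ(y-ȳ)² = 1013.33
R² = 1 - SS_res/SS_tot = 1 - 0.0247 = 0.9753

0.9753


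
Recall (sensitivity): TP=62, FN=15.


Recall = TP/(TP+FN)
= 62/(62+15)
= 62/77 = 80.52%

80.52%


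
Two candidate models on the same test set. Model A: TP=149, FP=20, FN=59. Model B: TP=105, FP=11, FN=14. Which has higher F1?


Model A: P=149/169=0.8817, R=149/208=0.7163, F1=2PR/(P+R)=2TP/(2TP+FP+FN)=298/377=0.7905
Model B: P=105/116=0.9052, R=105/119=0.8824, F1=2PR/(P+R)=2TP/(2TP+FP+FN)=210/235=0.8936
0.7905 < 0.8936 → Model B

Model B


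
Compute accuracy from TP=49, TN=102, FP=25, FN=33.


Accuracy = (TP+TN)/(TP+TN+FP+FN)
= (49+102)/(209)
= 151/209 = 72.25%

72.25%


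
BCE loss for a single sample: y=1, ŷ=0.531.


BCE = -[y·ln(p) + (1-y)·ln(1-p)]
= -1·ln(0.531) - 0
= -ln(0.531) = 0.633

0.633


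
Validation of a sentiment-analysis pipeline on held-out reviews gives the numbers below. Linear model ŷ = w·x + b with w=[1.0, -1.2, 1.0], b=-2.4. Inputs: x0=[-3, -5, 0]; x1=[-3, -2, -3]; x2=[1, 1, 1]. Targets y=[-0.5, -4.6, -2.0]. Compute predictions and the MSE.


ŷ0 = (1.0)·(-3) + (-1.2)·(-5) + (1.0)·(0) - 2.4 = 0.6
ŷ1 = (1.0)·(-3) + (-1.2)·(-2) + (1.0)·(-3) - 2.4 = -6.0
ŷ2 = (1.0)·(1) + (-1.2)·(1) + (1.0)·(1) - 2.4 = -1.6
errors² = [1.21, 1.96, 0.16]
MSE = 3.3300/3 = 1.11

1.11


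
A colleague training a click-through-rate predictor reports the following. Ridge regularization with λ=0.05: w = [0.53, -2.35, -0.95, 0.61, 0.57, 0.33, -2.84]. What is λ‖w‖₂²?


‖w‖₂² = (0.53)² + (-2.35)² + (-0.95)² + (0.61)² + (0.57)² + (0.33)² + (-2.84)²
     = 0.2809 + 5.5225 + 0.9025 + 0.3721 + 0.3249 + 0.1089 + 8.0656
     = 15.5774
λ·‖w‖₂² = 0.05·15.5774 = 0.77887

0.77887


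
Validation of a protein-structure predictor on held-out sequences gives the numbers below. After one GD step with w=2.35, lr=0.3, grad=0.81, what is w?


w_new = w - α·∇
= 2.35 - 0.3·0.81
= 2.35 - 0.243
= 2.107

2.107


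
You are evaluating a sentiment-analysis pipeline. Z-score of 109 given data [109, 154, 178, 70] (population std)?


μ = 127.75, σ = 41.5354
z = (109 - 127.75)/41.5354 = -0.4514

-0.4514


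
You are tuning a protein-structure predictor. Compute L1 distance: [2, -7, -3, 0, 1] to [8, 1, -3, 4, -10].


d = |2-8| + |-7-1| + |-3+ 3| + |0-4| + |1+ 10|
  = 6 + 8 + 0 + 4 + 11
  = 29

29


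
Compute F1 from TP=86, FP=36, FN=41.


Precision = 86/122 = 0.7049
Recall = 86/127 = 0.6772
F1 = 2·P·R/(P+R) = 2·TP/(2·TP+FP+FN) = 172/(172+36+41) = 172/249 = 0.6908

0.6908


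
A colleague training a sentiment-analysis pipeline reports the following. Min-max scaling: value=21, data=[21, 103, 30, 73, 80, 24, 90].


min=21, max=103
(21-21)/(103-21) = 0/82 = 0.0

0.0


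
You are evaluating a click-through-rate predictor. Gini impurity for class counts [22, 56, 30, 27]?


Probabilities: [22/135, 56/135, 30/135, 27/135] ≈ [0.163, 0.4148, 0.2222, 0.2]
Σpᵢ² = (484 + 3136 + 900 + 729)/135² = 5249/18225
Gini = 1 - Σpᵢ² = 1 - 5249/18225 = 0.712

0.712


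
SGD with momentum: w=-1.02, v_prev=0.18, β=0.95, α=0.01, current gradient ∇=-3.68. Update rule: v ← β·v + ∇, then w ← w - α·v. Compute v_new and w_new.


v_new = 0.95·0.18 - 3.68 = 0.171 - 3.68 = -3.509
w_new = -1.02 - 0.01·-3.509 = -1.02 + 0.03509 = -0.98491

v_new=-3.509, w_new=-0.98491


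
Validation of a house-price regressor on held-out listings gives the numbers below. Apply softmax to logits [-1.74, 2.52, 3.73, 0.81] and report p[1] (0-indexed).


Exponentials: e^-1.74=0.1755, e^2.52=12.4286, e^3.73=41.6791, e^0.81=2.2479
Sum = 56.5311
Softmax = [0.0031, 0.2199, 0.7373, 0.0398]
p[1] = 12.4286/56.5311 = 0.2199

0.2199


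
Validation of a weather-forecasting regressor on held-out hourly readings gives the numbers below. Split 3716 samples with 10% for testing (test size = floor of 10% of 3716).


Test = ⌊3716·10/100⌋ = 371
Train = 3716 - 371 = 3345

Train: 3345, Test: 371


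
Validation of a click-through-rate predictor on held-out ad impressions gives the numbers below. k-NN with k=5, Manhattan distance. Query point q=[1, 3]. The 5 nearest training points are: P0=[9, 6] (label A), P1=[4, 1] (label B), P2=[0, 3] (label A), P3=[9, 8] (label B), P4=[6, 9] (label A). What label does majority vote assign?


d(q,P0) = 11  (label A)
d(q,P1) = 5  (label B)
d(q,P2) = 1  (label A)
d(q,P3) = 13  (label B)
d(q,P4) = 11  (label A)
Votes: A=3, B=2
Majority → A

A


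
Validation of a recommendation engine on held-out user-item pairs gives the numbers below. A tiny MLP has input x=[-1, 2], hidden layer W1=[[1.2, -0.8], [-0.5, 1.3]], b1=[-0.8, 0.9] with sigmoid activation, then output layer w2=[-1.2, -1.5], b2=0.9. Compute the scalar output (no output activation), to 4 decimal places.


z1[0] = (1.2)·(-1) + (-0.8)·(2) - 0.8 = -3.6
z1[1] = (-0.5)·(-1) + (1.3)·(2) + 0.9 = 4.0
h = sigmoid(z1) = [0.0266, 0.982]
output = (-1.2)·(0.0266) + (-1.5)·(0.982) + 0.9 = -0.6049

-0.6049


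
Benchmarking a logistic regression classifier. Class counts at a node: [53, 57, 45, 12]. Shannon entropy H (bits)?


Probabilities: [53/167, 57/167, 45/167, 12/167] ≈ [0.3174, 0.3413, 0.2695, 0.0719]
H = -((53/167)·log₂(53/167) + (57/167)·log₂(57/167) + (45/167)·log₂(45/167) + (12/167)·log₂(12/167))
  = 1.8376 bits

1.8376 bits


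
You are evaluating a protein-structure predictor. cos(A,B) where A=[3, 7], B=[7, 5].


A·B = 3·7 + 7·5 = 56
‖A‖ = √58 = 7.6158, ‖B‖ = √74 = 8.6023
cos = 56/(√58·√74) = 56/√4292 = 0.8548

0.8548


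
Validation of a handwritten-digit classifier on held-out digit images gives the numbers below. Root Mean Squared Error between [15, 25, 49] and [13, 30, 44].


MSE = 54/3 = 18
RMSE = √(54/3) = 4.2426

4.2426


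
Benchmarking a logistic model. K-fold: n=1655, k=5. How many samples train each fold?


Fold size = 1655/5 = 331
Training per fold = 1655 - 331 = 1324

1324


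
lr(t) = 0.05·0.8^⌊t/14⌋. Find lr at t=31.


n_drops = ⌊31/14⌋ = 2
lr = 0.05·0.8^2 = 0.05·0.64 = 0.032

0.032


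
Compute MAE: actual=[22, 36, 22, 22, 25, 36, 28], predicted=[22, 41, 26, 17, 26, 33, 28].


Absolute errors: |22-22|=0, |36-41|=5, |22-26|=4, |22-17|=5, |25-26|=1, |36-33|=3, |28-28|=0
Sum = 18
MAE = 18/7 = 18/7

18/7


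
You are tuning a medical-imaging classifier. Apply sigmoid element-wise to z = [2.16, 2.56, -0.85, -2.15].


σ(2.16) = 1/(1+e^-2.16) = 0.8966
σ(2.56) = 1/(1+e^-2.56) = 0.9282
σ(-0.85) = 1/(1+e^0.85) = 0.2994
σ(-2.15) = 1/(1+e^2.15) = 0.1043
result = [0.8966, 0.9282, 0.2994, 0.1043]

[0.8966, 0.9282, 0.2994, 0.1043]


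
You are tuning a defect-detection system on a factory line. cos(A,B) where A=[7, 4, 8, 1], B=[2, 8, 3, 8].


A·B = 7·2 + 4·8 + 8·3 + 1·8 = 78
‖A‖ = √130 = 11.4018, ‖B‖ = √141 = 11.8743
cos = 78/(√130·√141) = 78/√18330 = 0.5761

0.5761


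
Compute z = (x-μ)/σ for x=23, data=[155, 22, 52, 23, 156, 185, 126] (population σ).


μ = 102.7143, σ = 63.6143
z = (23 - 102.7143)/63.6143 = -1.2531

-1.2531
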